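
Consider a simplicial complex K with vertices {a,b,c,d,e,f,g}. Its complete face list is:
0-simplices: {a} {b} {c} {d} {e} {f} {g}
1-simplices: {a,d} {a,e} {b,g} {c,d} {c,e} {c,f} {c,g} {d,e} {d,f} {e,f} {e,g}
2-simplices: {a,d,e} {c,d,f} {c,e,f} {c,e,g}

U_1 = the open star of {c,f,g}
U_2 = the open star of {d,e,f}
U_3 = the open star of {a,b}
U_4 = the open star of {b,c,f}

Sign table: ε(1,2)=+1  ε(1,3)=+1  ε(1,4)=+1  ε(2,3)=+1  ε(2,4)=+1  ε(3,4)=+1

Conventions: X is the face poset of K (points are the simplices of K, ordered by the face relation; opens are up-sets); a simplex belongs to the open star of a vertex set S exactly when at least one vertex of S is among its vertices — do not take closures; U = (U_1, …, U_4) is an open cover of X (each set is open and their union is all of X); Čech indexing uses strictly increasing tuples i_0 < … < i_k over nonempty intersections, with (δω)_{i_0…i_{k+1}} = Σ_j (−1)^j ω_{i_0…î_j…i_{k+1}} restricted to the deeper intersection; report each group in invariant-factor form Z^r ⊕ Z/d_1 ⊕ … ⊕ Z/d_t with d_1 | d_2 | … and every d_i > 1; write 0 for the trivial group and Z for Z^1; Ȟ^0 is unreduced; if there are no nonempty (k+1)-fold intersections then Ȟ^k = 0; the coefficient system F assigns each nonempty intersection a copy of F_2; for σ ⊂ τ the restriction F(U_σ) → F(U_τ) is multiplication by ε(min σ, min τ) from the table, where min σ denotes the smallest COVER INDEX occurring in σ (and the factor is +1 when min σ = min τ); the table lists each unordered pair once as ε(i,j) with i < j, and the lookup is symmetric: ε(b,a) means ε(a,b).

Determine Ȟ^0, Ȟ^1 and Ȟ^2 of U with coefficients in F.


Ȟ^0 = Z/2; Ȟ^1 = Z/2; Ȟ^2 = 0

nonempty overlaps:
  U1={{c},{f},{g},{b,g},{c,d},{c,e},{c,f},{c,g},{d,f},{e,f},{e,g},{c,d,f},{c,e,f},{c,e,g}} U2={{d},{e},{f},{a,d},{a,e},{c,d},{c,e},{c,f},{d,e},{d,f},{e,f},{e,g},{a,d,e},{c,d,f},{c,e,f},{c,e,g}} U3={{a},{b},{a,d},{a,e},{b,g},{a,d,e}} U4={{b},{c},{f},{b,g},{c,d},{c,e},{c,f},{c,g},{d,f},{e,f},{c,d,f},{c,e,f},{c,e,g}}
  U12={{f},{c,d},{c,e},{c,f},{d,f},{e,f},{e,g},{c,d,f},{c,e,f},{c,e,g}} U13={{b,g}} U14={{c},{f},{b,g},{c,d},{c,e},{c,f},{c,g},{d,f},{e,f},{c,d,f},{c,e,f},{c,e,g}} U23={{a,d},{a,e},{a,d,e}} U24={{f},{c,d},{c,e},{c,f},{d,f},{e,f},{c,d,f},{c,e,f},{c,e,g}} U34={{b},{b,g}}
  U124={{f},{c,d},{c,e},{c,f},{d,f},{e,f},{c,d,f},{c,e,f},{c,e,g}} U134={{b,g}}
C dims 4,6,2; δ0: rk_F2 3; δ1: rk_F2 2
degree 0: 4−3−0 = 1 → Ȟ^0 ≅ Z/2
degree 1: 6−2−3 = 1 → Ȟ^1 ≅ Z/2
degree 2: 2−0−2 = 0 → Ȟ^2 ≅ 0


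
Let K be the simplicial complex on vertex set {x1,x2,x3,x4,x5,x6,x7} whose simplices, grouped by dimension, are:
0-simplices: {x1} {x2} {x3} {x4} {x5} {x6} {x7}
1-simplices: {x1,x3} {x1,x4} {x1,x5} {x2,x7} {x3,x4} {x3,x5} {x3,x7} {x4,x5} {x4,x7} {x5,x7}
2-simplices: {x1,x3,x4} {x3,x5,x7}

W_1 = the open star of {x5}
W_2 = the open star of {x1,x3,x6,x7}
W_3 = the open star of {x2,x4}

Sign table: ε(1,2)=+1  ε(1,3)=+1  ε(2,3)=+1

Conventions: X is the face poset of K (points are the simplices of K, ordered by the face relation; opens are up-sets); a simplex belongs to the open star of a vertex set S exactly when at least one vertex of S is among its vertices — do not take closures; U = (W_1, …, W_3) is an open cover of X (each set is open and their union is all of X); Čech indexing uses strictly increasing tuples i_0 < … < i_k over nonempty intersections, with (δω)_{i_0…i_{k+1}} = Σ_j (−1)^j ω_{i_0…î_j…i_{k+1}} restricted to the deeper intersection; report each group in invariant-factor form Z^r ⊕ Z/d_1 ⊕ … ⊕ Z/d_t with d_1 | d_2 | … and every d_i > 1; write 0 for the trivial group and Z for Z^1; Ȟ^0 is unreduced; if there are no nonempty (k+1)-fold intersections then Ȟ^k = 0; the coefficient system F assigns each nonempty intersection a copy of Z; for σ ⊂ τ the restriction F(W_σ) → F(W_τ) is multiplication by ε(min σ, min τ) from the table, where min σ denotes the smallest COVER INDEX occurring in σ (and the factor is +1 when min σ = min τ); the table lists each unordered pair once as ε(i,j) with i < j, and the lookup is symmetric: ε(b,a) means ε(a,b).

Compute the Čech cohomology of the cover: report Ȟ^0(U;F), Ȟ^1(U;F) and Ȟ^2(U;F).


Ȟ^0 = Z; Ȟ^1 = Z; Ȟ^2 = 0

nonempty intersections:
  W1={{x5},{x1,x5},{x3,x5},{x4,x5},{x5,x7},{x3,x5,x7}} W2={{x1},{x3},{x6},{x7},{x1,x3},{x1,x4},{x1,x5},{x2,x7},{x3,x4},{x3,x5},{x3,x7},{x4,x7},{x5,x7},{x1,x3,x4},{x3,x5,x7}} W3={{x2},{x4},{x1,x4},{x2,x7},{x3,x4},{x4,x5},{x4,x7},{x1,x3,x4}}
  W12={{x1,x5},{x3,x5},{x5,x7},{x3,x5,x7}} W13={{x4,x5}} W23={{x1,x4},{x2,x7},{x3,x4},{x4,x7},{x1,x3,x4}}
C dims 3,3; δ0: rk 2, SNF 1^2
Ȟ^0: (3−2)−0=1 ⇒ Z
Ȟ^1: (3−0)−2=1 ⇒ Z
Ȟ^2: (0−0)−0=0 ⇒ 0


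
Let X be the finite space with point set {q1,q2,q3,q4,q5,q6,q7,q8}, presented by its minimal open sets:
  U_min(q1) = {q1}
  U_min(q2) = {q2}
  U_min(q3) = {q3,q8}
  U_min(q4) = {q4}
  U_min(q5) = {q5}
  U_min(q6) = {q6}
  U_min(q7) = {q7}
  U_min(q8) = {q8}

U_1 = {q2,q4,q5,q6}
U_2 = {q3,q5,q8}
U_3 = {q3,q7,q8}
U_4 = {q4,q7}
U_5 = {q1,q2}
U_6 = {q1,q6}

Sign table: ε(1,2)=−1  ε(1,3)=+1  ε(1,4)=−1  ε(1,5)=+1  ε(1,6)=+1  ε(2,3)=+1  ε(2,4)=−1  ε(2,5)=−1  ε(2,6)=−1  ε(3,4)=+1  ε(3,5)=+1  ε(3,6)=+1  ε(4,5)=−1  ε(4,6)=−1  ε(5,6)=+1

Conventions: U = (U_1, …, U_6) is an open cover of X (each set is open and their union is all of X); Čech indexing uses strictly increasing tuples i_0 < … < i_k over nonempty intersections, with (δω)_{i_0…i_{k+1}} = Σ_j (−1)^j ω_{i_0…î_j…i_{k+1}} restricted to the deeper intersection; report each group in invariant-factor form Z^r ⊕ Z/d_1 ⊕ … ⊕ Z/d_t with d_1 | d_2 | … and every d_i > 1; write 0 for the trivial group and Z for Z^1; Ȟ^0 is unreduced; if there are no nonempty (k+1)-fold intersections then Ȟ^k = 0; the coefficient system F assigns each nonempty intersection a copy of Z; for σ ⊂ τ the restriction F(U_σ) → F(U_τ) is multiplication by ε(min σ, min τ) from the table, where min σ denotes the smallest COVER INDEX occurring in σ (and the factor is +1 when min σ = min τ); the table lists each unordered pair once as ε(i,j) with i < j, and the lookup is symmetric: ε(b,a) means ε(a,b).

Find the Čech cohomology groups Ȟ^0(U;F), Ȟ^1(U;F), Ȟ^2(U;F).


nerve of the cover:
  U12={q5} U14={q4} U15={q2} U16={q6} U23={q3,q8} U34={q7} U56={q1}
C dims 6,7; δ0: rk 5, SNF 1^5
Ȟ^0 = (6 − 5) − 0 = 1, so Ȟ^0 ≅ Z
Ȟ^1 = (7 − 0) − 5 = 2, so Ȟ^1 ≅ Z^2
Ȟ^2 = (0 − 0) − 0 = 0, so Ȟ^2 ≅ 0

Ȟ^0 = Z,  Ȟ^1 = Z^2,  Ȟ^2 = 0


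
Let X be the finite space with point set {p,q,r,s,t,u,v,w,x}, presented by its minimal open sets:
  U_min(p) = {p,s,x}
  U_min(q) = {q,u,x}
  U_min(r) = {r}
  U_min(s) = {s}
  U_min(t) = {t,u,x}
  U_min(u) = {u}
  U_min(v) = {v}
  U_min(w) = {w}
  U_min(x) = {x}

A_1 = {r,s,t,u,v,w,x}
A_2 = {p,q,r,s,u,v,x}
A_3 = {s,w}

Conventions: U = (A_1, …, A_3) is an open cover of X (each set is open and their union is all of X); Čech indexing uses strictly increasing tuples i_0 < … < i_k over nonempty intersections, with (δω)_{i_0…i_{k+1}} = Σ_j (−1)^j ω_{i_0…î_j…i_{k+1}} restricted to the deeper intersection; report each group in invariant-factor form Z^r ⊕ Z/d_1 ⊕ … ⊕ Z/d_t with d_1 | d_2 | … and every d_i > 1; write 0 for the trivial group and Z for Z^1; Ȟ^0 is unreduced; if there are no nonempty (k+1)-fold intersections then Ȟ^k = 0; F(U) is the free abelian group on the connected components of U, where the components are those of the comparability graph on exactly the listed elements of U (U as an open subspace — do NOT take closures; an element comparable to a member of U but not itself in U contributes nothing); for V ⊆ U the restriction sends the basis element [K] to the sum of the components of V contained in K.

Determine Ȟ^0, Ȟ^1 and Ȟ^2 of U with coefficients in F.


cover nerve:
  A12={r,s,u,v,x} A13={s,w} A23={s}
  A123={s}
components per intersection:
  A1: {r} {s} {t,u,x} {v} {w}
  A2: {p,q,s,u,x} {r} {v}
  A3: {s} {w}
  A12: {r} {s} {u} {v} {x}
  A13: {s} {w}
  A23: {s}
  A123: {s}
C dims 10,8,1; δ0: rk 6, SNF 1^6; δ1: rk 1, SNF 1^1
Ȟ^0: (10−6)−0=4 ⇒ Z^4
Ȟ^1: (8−1)−6=1 ⇒ Z
Ȟ^2: (1−0)−1=0 ⇒ 0

Ȟ^0(U;F) ≅ Z^4, Ȟ^1(U;F) ≅ Z and Ȟ^2(U;F) ≅ 0


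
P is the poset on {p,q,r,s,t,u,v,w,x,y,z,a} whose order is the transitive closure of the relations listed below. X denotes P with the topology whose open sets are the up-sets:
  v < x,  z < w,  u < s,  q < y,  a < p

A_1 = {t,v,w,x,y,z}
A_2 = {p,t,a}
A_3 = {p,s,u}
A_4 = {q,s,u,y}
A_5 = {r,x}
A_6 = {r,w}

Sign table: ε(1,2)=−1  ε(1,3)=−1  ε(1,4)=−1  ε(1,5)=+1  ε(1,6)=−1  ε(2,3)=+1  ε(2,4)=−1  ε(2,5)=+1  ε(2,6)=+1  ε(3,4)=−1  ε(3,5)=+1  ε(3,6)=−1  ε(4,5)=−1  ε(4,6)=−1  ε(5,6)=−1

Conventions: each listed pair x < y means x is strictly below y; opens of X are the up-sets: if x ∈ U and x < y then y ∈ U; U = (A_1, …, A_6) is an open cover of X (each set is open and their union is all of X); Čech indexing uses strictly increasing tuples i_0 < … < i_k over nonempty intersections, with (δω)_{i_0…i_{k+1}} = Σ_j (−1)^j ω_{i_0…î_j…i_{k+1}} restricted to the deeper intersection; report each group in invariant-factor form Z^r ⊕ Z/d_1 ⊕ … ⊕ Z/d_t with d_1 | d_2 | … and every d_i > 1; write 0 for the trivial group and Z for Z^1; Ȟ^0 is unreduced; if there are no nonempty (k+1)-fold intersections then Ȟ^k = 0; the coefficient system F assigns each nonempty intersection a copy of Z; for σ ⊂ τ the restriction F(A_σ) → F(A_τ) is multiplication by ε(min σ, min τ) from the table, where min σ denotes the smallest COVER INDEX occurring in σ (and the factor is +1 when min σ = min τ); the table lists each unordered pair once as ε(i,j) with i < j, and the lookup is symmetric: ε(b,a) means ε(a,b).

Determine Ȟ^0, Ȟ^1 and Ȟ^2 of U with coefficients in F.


nonempty overlaps:
  A12={t} A14={y} A15={x} A16={w} A23={p} A34={s,u} A56={r}
C dims 6,7; δ0: rk 6, SNF 1^5·2
degree 0: 6−6−0 = 0 → Ȟ^0 ≅ 0
degree 1: 7−0−6 = 1 plus torsion [2] → Ȟ^1 ≅ Z ⊕ Z/2
degree 2: 0−0−0 = 0 → Ȟ^2 ≅ 0

Ȟ^0 ≅ 0; Ȟ^1 ≅ Z ⊕ Z/2; Ȟ^2 ≅ 0


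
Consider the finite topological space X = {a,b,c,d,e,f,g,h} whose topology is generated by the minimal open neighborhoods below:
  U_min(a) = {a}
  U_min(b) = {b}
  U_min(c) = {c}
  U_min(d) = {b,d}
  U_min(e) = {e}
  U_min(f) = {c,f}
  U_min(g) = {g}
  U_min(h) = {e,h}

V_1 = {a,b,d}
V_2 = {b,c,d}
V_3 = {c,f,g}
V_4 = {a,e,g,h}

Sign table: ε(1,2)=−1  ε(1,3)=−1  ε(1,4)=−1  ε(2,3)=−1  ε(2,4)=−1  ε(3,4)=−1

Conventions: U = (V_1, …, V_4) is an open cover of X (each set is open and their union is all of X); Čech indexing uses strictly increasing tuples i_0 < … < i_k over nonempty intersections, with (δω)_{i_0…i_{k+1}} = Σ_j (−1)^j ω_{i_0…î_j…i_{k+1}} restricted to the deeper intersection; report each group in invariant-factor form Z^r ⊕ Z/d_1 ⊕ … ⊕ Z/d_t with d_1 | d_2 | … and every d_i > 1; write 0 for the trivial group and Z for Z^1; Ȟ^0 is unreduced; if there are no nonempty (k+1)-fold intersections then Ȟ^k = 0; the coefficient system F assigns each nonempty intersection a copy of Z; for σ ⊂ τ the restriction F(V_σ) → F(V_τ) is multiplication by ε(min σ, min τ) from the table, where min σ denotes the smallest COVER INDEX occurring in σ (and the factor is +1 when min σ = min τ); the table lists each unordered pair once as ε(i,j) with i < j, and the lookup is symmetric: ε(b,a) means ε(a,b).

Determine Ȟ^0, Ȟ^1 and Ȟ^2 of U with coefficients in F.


Ȟ^0 = Z,  Ȟ^1 = Z,  Ȟ^2 = 0

nerve simplices:
  V12={b,d} V14={a} V23={c} V34={g}
C dims 4,4; δ0: rk 3, SNF 1^3
degree 0: 4−3−0 = 1 → Ȟ^0 ≅ Z
degree 1: 4−0−3 = 1 → Ȟ^1 ≅ Z
degree 2: 0−0−0 = 0 → Ȟ^2 ≅ 0


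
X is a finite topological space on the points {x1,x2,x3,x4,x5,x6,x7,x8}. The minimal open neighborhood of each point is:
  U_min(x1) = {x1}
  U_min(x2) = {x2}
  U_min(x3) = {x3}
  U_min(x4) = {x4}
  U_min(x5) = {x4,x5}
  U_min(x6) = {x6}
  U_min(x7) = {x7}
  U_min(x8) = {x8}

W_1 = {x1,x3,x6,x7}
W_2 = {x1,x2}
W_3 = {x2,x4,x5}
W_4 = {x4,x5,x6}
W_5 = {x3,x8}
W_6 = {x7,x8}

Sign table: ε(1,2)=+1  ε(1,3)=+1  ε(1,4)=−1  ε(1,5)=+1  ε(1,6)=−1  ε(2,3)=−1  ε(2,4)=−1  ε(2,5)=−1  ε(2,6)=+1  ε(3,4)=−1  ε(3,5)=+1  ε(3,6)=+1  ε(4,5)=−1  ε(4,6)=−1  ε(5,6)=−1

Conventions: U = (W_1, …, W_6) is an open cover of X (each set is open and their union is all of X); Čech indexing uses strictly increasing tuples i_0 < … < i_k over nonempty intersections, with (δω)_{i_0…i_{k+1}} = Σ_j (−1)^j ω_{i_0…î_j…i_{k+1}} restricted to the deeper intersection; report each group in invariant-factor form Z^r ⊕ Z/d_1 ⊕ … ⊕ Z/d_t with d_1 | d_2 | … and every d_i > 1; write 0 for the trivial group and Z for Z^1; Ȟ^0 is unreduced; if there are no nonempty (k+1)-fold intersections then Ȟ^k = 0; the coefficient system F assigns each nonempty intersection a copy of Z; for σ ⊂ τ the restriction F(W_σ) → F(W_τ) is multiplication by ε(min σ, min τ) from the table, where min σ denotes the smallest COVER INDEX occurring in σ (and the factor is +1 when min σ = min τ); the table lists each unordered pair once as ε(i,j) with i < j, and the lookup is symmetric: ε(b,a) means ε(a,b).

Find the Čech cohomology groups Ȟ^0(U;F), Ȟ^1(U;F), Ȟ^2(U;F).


Ȟ^0 = 0, Ȟ^1 = Z ⊕ Z/2 and Ȟ^2 = 0

nonempty intersections:
  W12={x1} W14={x6} W15={x3} W16={x7} W23={x2} W34={x4,x5} W56={x8}
C dims 6,7; δ0: rk 6, SNF 1^5·2
Ȟ^0: (6−6)−0=0 ⇒ 0
Ȟ^1: (7−0)−6=1 plus torsion [2] ⇒ Z ⊕ Z/2
Ȟ^2: (0−0)−0=0 ⇒ 0


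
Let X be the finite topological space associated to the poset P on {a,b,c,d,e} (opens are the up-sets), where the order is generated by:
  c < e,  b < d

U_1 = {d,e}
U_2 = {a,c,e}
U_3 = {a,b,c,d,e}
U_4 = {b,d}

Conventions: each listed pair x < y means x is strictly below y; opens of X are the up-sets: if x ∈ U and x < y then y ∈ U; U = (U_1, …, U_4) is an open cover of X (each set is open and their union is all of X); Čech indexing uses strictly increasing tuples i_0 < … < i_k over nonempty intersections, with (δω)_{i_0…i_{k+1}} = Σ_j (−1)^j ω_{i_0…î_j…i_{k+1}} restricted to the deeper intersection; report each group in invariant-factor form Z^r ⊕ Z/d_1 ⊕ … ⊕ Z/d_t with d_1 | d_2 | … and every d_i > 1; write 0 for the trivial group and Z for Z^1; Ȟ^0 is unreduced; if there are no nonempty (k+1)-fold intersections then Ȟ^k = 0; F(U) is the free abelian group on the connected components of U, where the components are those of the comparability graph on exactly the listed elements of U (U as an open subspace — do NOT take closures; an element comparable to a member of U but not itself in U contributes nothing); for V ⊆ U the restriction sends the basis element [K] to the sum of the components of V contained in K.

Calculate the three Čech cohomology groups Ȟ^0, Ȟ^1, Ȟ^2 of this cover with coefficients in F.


Ȟ^0 ≅ Z^3,  Ȟ^1 ≅ 0,  Ȟ^2 ≅ 0

cover nerve:
  U12={e} U13={d,e} U14={d} U23={a,c,e} U34={b,d}
  U123={e} U134={d}
components per intersection:
  U1: {d} {e}
  U2: {a} {c,e}
  U3: {a} {b,d} {c,e}
  U4: {b,d}
  U12: {e}
  U13: {d} {e}
  U14: {d}
  U23: {a} {c,e}
  U34: {b,d}
  U123: {e}
  U134: {d}
C dims 8,7,2; δ0: rk 5, SNF 1^5; δ1: rk 2, SNF 1^2
Ȟ^0: (8−5)−0=3 ⇒ Z^3
Ȟ^1: (7−2)−5=0 ⇒ 0
Ȟ^2: (2−0)−2=0 ⇒ 0


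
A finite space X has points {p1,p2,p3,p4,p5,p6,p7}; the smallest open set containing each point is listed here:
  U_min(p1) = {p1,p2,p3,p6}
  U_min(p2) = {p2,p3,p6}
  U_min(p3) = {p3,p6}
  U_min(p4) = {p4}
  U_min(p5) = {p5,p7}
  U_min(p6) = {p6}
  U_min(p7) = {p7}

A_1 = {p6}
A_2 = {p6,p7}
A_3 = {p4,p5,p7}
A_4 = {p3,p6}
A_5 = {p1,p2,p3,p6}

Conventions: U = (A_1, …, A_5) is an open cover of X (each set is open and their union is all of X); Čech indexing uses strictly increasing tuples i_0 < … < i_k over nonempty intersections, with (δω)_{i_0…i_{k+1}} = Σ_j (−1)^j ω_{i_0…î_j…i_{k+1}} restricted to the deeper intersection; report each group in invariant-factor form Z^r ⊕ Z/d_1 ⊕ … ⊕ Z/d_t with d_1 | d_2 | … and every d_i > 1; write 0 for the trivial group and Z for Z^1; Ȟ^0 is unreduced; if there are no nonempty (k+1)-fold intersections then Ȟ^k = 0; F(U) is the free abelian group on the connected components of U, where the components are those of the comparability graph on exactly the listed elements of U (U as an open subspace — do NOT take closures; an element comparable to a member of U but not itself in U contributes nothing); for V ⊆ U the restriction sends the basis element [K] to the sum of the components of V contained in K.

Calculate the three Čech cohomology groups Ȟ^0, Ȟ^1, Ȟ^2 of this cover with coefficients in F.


cover nerve:
  A12={p6} A14={p6} A15={p6} A23={p7} A24={p6} A25={p6} A45={p3,p6}
  A124={p6} A125={p6} A145={p6} A245={p6}
  A1245={p6}
components per intersection:
  A1: {p6}
  A2: {p6} {p7}
  A3: {p4} {p5,p7}
  A4: {p3,p6}
  A5: {p1,p2,p3,p6}
  A12: {p6}
  A14: {p6}
  A15: {p6}
  A23: {p7}
  A24: {p6}
  A25: {p6}
  A45: {p3,p6}
  A124: {p6}
  A125: {p6}
  A145: {p6}
  A245: {p6}
  A1245: {p6}
C dims 7,7,4,1; δ0: rk 4, SNF 1^4; δ1: rk 3, SNF 1^3; δ2: rk 1, SNF 1^1
Ȟ^0: (7−4)−0=3 ⇒ Z^3
Ȟ^1: (7−3)−4=0 ⇒ 0
Ȟ^2: (4−1)−3=0 ⇒ 0

Ȟ^0(U;F) ≅ Z^3, Ȟ^1(U;F) ≅ 0 and Ȟ^2(U;F) ≅ 0


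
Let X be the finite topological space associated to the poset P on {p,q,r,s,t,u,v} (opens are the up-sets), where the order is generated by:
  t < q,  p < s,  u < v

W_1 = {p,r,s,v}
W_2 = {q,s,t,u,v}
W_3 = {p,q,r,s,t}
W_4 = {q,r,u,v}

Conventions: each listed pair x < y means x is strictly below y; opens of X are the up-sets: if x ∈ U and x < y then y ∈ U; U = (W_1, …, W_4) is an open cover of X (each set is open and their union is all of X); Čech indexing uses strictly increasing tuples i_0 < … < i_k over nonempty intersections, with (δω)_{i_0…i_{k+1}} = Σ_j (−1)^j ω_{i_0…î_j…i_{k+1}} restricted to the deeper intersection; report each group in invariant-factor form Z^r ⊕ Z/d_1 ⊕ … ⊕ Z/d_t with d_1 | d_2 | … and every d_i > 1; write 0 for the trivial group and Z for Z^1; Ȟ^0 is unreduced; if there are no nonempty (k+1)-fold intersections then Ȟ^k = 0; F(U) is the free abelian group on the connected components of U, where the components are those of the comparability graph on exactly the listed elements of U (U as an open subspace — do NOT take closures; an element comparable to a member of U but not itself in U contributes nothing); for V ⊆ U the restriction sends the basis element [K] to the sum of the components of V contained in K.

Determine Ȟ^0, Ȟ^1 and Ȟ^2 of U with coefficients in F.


intersection data:
  W12={s,v} W13={p,r,s} W14={r,v} W23={q,s,t} W24={q,u,v} W34={q,r}
  W123={s} W124={v} W134={r} W234={q}
components per intersection:
  W1: {p,s} {r} {v}
  W2: {q,t} {s} {u,v}
  W3: {p,s} {q,t} {r}
  W4: {q} {r} {u,v}
  W12: {s} {v}
  W13: {p,s} {r}
  W14: {r} {v}
  W23: {q,t} {s}
  W24: {q} {u,v}
  W34: {q} {r}
  W123: {s}
  W124: {v}
  W134: {r}
  W234: {q}
C dims 12,12,4; δ0: rk 8, SNF 1^8; δ1: rk 4, SNF 1^4
Ȟ^0 = (12 − 8) − 0 = 4, so Ȟ^0 ≅ Z^4
Ȟ^1 = (12 − 4) − 8 = 0, so Ȟ^1 ≅ 0
Ȟ^2 = (4 − 0) − 4 = 0, so Ȟ^2 ≅ 0

Ȟ^0 ≅ Z^4; Ȟ^1 ≅ 0; Ȟ^2 ≅ 0


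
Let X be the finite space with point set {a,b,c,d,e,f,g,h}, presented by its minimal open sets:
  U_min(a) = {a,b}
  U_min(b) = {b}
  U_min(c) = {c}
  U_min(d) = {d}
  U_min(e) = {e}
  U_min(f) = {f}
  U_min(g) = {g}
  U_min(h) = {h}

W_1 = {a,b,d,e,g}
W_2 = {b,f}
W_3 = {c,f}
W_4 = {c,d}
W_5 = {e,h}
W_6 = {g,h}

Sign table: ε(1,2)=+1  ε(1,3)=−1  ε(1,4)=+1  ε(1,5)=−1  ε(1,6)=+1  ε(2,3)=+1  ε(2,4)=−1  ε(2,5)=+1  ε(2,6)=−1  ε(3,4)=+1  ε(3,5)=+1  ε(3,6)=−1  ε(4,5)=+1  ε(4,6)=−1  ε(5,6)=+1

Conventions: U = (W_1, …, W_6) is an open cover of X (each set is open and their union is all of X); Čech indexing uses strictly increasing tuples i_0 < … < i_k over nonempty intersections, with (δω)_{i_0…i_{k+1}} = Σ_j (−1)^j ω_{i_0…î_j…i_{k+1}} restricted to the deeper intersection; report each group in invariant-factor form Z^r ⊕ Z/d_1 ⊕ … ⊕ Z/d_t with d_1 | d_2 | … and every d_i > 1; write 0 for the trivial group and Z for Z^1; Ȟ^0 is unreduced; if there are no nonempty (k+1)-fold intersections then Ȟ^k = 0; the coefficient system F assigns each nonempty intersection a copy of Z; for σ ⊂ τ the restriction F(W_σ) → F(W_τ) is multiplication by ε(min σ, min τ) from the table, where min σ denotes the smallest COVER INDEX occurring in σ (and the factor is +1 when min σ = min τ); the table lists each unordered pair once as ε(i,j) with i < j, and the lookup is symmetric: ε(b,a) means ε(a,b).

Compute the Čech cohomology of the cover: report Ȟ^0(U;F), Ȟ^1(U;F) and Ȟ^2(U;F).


Ȟ^0 = 0,  Ȟ^1 = Z ⊕ Z/2,  Ȟ^2 = 0

nerve of the cover:
  W12={b} W14={d} W15={e} W16={g} W23={f} W34={c} W56={h}
C dims 6,7; δ0: rk 6, SNF 1^5·2
Ȟ^0 = (6 − 6) − 0 = 0, so Ȟ^0 ≅ 0
Ȟ^1 = (7 − 0) − 6 = 1 plus torsion [2], so Ȟ^1 ≅ Z ⊕ Z/2
Ȟ^2 = (0 − 0) − 0 = 0, so Ȟ^2 ≅ 0


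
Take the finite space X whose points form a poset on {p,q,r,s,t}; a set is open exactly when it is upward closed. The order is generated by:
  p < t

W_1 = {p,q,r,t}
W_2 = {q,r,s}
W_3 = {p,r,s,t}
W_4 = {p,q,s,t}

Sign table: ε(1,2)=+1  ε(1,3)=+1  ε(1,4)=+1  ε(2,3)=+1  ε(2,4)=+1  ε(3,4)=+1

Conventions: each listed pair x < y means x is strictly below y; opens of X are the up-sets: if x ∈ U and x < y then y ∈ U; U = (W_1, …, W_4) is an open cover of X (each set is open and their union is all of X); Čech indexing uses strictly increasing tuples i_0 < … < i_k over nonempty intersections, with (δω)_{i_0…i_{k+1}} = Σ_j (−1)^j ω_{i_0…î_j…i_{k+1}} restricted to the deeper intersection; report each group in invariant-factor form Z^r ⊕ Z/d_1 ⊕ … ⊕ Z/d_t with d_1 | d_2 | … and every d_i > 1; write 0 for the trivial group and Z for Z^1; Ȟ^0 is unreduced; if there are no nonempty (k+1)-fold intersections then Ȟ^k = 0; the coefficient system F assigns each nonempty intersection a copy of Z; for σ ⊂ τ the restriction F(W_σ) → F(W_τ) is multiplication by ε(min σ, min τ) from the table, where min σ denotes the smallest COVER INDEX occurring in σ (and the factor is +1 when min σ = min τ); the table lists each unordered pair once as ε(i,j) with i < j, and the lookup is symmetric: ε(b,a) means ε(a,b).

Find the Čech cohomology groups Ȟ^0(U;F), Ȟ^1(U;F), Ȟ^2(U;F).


intersection data:
  W12={q,r} W13={p,r,t} W14={p,q,t} W23={r,s} W24={q,s} W34={p,s,t}
  W123={r} W124={q} W134={p,t} W234={s}
C dims 4,6,4; δ0: rk 3, SNF 1^3; δ1: rk 3, SNF 1^3
Ȟ^0 = (4 − 3) − 0 = 1, so Ȟ^0 ≅ Z
Ȟ^1 = (6 − 3) − 3 = 0, so Ȟ^1 ≅ 0
Ȟ^2 = (4 − 0) − 3 = 1, so Ȟ^2 ≅ Z

Ȟ^0 ≅ Z,  Ȟ^1 ≅ 0,  Ȟ^2 ≅ Z


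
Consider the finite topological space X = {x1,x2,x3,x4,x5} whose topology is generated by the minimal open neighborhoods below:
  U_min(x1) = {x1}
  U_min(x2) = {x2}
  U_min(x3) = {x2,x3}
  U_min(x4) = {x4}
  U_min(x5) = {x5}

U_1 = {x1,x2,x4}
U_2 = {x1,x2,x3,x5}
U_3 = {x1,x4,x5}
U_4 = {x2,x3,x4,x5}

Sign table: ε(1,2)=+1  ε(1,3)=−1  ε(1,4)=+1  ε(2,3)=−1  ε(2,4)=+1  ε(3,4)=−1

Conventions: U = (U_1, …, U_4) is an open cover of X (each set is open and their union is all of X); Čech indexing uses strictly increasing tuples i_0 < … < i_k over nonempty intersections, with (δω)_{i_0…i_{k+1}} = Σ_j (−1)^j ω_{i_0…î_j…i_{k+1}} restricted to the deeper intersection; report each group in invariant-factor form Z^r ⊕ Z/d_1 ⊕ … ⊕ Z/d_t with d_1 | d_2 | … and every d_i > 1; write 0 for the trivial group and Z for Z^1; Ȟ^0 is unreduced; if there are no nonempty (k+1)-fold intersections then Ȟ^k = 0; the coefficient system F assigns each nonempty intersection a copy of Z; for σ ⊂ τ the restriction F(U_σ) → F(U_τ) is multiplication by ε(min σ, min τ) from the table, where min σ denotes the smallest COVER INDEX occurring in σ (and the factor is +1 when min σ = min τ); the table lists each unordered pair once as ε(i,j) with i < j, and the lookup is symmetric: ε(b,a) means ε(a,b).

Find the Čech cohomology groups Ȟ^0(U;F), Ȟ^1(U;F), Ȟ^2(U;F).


Ȟ^0 ≅ Z, Ȟ^1 ≅ 0 and Ȟ^2 ≅ Z

nerve simplices:
  U12={x1,x2} U13={x1,x4} U14={x2,x4} U23={x1,x5} U24={x2,x3,x5} U34={x4,x5}
  U123={x1} U124={x2} U134={x4} U234={x5}
C dims 4,6,4; δ0: rk 3, SNF 1^3; δ1: rk 3, SNF 1^3
degree 0: 4−3−0 = 1 → Ȟ^0 ≅ Z
degree 1: 6−3−3 = 0 → Ȟ^1 ≅ 0
degree 2: 4−0−3 = 1 → Ȟ^2 ≅ Z


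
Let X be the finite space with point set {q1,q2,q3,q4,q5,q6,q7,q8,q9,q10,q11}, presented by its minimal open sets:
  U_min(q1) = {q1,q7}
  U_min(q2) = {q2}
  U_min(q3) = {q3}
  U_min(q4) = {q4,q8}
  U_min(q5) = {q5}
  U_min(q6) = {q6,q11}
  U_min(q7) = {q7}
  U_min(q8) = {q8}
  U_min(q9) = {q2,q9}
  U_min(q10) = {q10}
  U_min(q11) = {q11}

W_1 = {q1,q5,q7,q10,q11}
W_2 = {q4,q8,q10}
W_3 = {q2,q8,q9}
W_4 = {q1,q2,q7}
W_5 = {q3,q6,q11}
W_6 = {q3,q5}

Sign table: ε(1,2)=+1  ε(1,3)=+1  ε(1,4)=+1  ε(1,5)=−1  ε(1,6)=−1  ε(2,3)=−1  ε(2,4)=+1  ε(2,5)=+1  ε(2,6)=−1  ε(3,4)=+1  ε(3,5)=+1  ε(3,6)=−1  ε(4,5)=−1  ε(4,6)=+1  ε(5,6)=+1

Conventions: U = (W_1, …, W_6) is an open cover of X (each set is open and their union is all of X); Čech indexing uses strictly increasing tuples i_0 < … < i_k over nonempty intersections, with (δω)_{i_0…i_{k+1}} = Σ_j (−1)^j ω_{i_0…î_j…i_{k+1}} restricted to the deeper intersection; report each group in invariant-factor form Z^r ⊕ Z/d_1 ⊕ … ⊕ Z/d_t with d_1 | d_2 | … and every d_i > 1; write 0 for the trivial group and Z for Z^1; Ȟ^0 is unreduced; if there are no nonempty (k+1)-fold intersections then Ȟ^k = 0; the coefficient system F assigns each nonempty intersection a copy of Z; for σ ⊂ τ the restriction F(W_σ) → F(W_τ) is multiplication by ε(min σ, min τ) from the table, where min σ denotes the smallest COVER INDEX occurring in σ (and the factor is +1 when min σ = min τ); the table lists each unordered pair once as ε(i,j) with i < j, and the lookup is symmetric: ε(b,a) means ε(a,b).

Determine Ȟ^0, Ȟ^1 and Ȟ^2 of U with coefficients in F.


Ȟ^0 ≅ 0; Ȟ^1 ≅ Z ⊕ Z/2; Ȟ^2 ≅ 0

nerve simplices:
  W12={q10} W14={q1,q7} W15={q11} W16={q5} W23={q8} W34={q2} W56={q3}
C dims 6,7; δ0: rk 6, SNF 1^5·2
degree 0: 6−6−0 = 0 → Ȟ^0 ≅ 0
degree 1: 7−0−6 = 1 plus torsion [2] → Ȟ^1 ≅ Z ⊕ Z/2
degree 2: 0−0−0 = 0 → Ȟ^2 ≅ 0


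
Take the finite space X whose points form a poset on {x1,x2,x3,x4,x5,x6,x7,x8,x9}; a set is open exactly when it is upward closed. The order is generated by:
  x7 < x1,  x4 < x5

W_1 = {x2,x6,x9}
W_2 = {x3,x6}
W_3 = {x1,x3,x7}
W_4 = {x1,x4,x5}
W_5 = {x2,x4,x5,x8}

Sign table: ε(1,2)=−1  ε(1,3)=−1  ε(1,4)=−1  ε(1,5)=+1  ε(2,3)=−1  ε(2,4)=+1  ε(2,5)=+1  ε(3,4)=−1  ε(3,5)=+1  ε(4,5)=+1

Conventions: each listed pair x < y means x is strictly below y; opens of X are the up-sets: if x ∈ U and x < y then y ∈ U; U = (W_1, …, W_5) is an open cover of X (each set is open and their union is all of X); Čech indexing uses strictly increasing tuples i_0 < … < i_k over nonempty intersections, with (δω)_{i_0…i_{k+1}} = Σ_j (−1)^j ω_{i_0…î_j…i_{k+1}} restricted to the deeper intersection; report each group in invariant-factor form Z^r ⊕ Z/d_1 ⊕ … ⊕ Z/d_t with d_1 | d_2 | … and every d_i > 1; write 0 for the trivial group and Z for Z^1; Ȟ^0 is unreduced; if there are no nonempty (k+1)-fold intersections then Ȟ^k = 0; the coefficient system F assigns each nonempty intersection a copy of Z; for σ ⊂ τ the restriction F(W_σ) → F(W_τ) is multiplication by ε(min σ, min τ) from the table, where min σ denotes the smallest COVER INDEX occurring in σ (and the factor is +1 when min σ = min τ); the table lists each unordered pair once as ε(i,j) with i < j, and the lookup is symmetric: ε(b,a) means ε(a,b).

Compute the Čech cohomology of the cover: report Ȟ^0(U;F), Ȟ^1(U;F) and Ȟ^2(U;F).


Ȟ^0 ≅ 0, Ȟ^1 ≅ Z/2 and Ȟ^2 ≅ 0

nonempty overlaps:
  W12={x6} W15={x2} W23={x3} W34={x1} W45={x4,x5}
C dims 5,5; δ0: rk 5, SNF 1^4·2
degree 0: 5−5−0 = 0 → Ȟ^0 ≅ 0
degree 1: 5−0−5 = 0 plus torsion [2] → Ȟ^1 ≅ Z/2
degree 2: 0−0−0 = 0 → Ȟ^2 ≅ 0


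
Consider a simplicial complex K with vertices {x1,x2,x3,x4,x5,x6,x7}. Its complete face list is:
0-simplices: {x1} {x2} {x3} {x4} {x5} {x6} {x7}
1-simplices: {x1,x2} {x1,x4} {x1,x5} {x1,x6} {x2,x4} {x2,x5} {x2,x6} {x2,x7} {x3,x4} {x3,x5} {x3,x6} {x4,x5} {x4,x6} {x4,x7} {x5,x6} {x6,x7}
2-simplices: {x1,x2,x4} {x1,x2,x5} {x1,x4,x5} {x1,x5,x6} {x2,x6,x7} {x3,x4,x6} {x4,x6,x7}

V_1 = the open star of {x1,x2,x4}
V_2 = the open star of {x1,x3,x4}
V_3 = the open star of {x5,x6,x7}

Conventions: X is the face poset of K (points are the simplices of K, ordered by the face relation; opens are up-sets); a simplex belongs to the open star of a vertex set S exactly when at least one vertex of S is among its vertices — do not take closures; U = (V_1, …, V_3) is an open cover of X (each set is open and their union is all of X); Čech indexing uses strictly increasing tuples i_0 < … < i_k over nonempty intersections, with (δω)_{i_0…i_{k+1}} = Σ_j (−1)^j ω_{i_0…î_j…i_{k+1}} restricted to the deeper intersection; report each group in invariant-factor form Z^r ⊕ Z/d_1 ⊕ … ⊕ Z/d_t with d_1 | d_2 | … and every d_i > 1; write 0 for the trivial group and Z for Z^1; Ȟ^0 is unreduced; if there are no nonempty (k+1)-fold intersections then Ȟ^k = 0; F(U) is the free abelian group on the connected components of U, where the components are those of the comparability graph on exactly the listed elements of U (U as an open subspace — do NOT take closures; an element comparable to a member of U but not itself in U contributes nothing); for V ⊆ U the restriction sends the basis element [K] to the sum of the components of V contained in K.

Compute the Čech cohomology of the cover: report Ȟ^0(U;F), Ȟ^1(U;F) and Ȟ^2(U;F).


Ȟ^0 ≅ Z, Ȟ^1 ≅ Z^3 and Ȟ^2 ≅ 0

nerve simplices:
  V1={{x1},{x2},{x4},{x1,x2},{x1,x4},{x1,x5},{x1,x6},{x2,x4},{x2,x5},{x2,x6},{x2,x7},{x3,x4},{x4,x5},{x4,x6},{x4,x7},{x1,x2,x4},{x1,x2,x5},{x1,x4,x5},{x1,x5,x6},{x2,x6,x7},{x3,x4,x6},{x4,x6,x7}} V2={{x1},{x3},{x4},{x1,x2},{x1,x4},{x1,x5},{x1,x6},{x2,x4},{x3,x4},{x3,x5},{x3,x6},{x4,x5},{x4,x6},{x4,x7},{x1,x2,x4},{x1,x2,x5},{x1,x4,x5},{x1,x5,x6},{x3,x4,x6},{x4,x6,x7}} V3={{x5},{x6},{x7},{x1,x5},{x1,x6},{x2,x5},{x2,x6},{x2,x7},{x3,x5},{x3,x6},{x4,x5},{x4,x6},{x4,x7},{x5,x6},{x6,x7},{x1,x2,x5},{x1,x4,x5},{x1,x5,x6},{x2,x6,x7},{x3,x4,x6},{x4,x6,x7}}
  V12={{x1},{x4},{x1,x2},{x1,x4},{x1,x5},{x1,x6},{x2,x4},{x3,x4},{x4,x5},{x4,x6},{x4,x7},{x1,x2,x4},{x1,x2,x5},{x1,x4,x5},{x1,x5,x6},{x3,x4,x6},{x4,x6,x7}} V13={{x1,x5},{x1,x6},{x2,x5},{x2,x6},{x2,x7},{x4,x5},{x4,x6},{x4,x7},{x1,x2,x5},{x1,x4,x5},{x1,x5,x6},{x2,x6,x7},{x3,x4,x6},{x4,x6,x7}} V23={{x1,x5},{x1,x6},{x3,x5},{x3,x6},{x4,x5},{x4,x6},{x4,x7},{x1,x2,x5},{x1,x4,x5},{x1,x5,x6},{x3,x4,x6},{x4,x6,x7}}
  V123={{x1,x5},{x1,x6},{x4,x5},{x4,x6},{x4,x7},{x1,x2,x5},{x1,x4,x5},{x1,x5,x6},{x3,x4,x6},{x4,x6,x7}}
components per intersection:
  V1: {{x1},{x2},{x4},{x1,x2},{x1,x4},{x1,x5},{x1,x6},{x2,x4},{x2,x5},{x2,x6},{x2,x7},{x3,x4},{x4,x5},{x4,x6},{x4,x7},{x1,x2,x4},{x1,x2,x5},{x1,x4,x5},{x1,x5,x6},{x2,x6,x7},{x3,x4,x6},{x4,x6,x7}}
  V2: {{x1},{x3},{x4},{x1,x2},{x1,x4},{x1,x5},{x1,x6},{x2,x4},{x3,x4},{x3,x5},{x3,x6},{x4,x5},{x4,x6},{x4,x7},{x1,x2,x4},{x1,x2,x5},{x1,x4,x5},{x1,x5,x6},{x3,x4,x6},{x4,x6,x7}}
  V3: {{x5},{x6},{x7},{x1,x5},{x1,x6},{x2,x5},{x2,x6},{x2,x7},{x3,x5},{x3,x6},{x4,x5},{x4,x6},{x4,x7},{x5,x6},{x6,x7},{x1,x2,x5},{x1,x4,x5},{x1,x5,x6},{x2,x6,x7},{x3,x4,x6},{x4,x6,x7}}
  V12: {{x1},{x4},{x1,x2},{x1,x4},{x1,x5},{x1,x6},{x2,x4},{x3,x4},{x4,x5},{x4,x6},{x4,x7},{x1,x2,x4},{x1,x2,x5},{x1,x4,x5},{x1,x5,x6},{x3,x4,x6},{x4,x6,x7}}
  V13: {{x1,x5},{x1,x6},{x2,x5},{x4,x5},{x1,x2,x5},{x1,x4,x5},{x1,x5,x6}} {{x2,x6},{x2,x7},{x2,x6,x7}} {{x4,x6},{x4,x7},{x3,x4,x6},{x4,x6,x7}}
  V23: {{x1,x5},{x1,x6},{x4,x5},{x1,x2,x5},{x1,x4,x5},{x1,x5,x6}} {{x3,x5}} {{x3,x6},{x4,x6},{x4,x7},{x3,x4,x6},{x4,x6,x7}}
  V123: {{x1,x5},{x1,x6},{x4,x5},{x1,x2,x5},{x1,x4,x5},{x1,x5,x6}} {{x4,x6},{x4,x7},{x3,x4,x6},{x4,x6,x7}}
C dims 3,7,2; δ0: rk 2, SNF 1^2; δ1: rk 2, SNF 1^2
degree 0: 3−2−0 = 1 → Ȟ^0 ≅ Z
degree 1: 7−2−2 = 3 → Ȟ^1 ≅ Z^3
degree 2: 2−0−2 = 0 → Ȟ^2 ≅ 0


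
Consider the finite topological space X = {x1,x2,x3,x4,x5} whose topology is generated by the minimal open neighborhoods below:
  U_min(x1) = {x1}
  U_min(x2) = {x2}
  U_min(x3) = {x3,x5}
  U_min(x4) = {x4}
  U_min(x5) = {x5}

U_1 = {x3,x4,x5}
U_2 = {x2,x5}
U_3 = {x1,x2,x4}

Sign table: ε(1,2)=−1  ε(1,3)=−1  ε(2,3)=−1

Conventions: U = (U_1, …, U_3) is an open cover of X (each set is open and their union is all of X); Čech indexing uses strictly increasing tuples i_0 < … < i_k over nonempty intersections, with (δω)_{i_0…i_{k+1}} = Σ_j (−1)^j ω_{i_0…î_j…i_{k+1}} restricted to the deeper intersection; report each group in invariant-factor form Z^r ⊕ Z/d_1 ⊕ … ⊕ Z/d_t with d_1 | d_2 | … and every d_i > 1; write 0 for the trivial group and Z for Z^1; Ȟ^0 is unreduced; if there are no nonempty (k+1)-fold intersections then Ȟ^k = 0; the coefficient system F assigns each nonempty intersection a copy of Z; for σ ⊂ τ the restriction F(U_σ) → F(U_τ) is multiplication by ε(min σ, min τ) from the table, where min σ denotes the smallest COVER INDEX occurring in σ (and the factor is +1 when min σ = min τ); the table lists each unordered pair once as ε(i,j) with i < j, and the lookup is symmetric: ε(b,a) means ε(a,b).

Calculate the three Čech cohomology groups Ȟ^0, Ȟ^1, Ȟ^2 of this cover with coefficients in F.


nonempty overlaps:
  U12={x5} U13={x4} U23={x2}
C dims 3,3; δ0: rk 3, SNF 1^2·2
degree 0: 3−3−0 = 0 → Ȟ^0 ≅ 0
degree 1: 3−0−3 = 0 plus torsion [2] → Ȟ^1 ≅ Z/2
degree 2: 0−0−0 = 0 → Ȟ^2 ≅ 0

Ȟ^0 ≅ 0, Ȟ^1 ≅ Z/2 and Ȟ^2 ≅ 0


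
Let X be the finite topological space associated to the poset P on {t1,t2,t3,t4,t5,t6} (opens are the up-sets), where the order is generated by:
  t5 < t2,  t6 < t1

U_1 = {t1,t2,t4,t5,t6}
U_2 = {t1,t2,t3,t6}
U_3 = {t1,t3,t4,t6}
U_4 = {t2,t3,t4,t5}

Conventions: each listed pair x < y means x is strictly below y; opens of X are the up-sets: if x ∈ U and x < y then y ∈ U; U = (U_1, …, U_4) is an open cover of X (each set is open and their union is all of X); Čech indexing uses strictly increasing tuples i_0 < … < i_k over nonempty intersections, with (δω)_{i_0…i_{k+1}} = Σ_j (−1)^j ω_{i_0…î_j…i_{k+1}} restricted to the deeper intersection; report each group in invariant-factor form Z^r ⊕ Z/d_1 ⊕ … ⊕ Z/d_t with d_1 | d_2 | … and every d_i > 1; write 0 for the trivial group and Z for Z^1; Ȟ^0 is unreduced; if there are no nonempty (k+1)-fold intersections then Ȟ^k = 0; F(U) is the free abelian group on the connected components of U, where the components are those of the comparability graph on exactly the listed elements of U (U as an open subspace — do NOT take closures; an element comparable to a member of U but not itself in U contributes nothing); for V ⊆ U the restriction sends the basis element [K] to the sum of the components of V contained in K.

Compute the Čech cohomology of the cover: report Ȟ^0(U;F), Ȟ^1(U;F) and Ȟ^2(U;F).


Ȟ^0(U;F) ≅ Z^4, Ȟ^1(U;F) ≅ 0 and Ȟ^2(U;F) ≅ 0

nonempty intersections:
  U12={t1,t2,t6} U13={t1,t4,t6} U14={t2,t4,t5} U23={t1,t3,t6} U24={t2,t3} U34={t3,t4}
  U123={t1,t6} U124={t2} U134={t4} U234={t3}
components per intersection:
  U1: {t1,t6} {t2,t5} {t4}
  U2: {t1,t6} {t2} {t3}
  U3: {t1,t6} {t3} {t4}
  U4: {t2,t5} {t3} {t4}
  U12: {t1,t6} {t2}
  U13: {t1,t6} {t4}
  U14: {t2,t5} {t4}
  U23: {t1,t6} {t3}
  U24: {t2} {t3}
  U34: {t3} {t4}
  U123: {t1,t6}
  U124: {t2}
  U134: {t4}
  U234: {t3}
C dims 12,12,4; δ0: rk 8, SNF 1^8; δ1: rk 4, SNF 1^4
Ȟ^0: (12−8)−0=4 ⇒ Z^4
Ȟ^1: (12−4)−8=0 ⇒ 0
Ȟ^2: (4−0)−4=0 ⇒ 0


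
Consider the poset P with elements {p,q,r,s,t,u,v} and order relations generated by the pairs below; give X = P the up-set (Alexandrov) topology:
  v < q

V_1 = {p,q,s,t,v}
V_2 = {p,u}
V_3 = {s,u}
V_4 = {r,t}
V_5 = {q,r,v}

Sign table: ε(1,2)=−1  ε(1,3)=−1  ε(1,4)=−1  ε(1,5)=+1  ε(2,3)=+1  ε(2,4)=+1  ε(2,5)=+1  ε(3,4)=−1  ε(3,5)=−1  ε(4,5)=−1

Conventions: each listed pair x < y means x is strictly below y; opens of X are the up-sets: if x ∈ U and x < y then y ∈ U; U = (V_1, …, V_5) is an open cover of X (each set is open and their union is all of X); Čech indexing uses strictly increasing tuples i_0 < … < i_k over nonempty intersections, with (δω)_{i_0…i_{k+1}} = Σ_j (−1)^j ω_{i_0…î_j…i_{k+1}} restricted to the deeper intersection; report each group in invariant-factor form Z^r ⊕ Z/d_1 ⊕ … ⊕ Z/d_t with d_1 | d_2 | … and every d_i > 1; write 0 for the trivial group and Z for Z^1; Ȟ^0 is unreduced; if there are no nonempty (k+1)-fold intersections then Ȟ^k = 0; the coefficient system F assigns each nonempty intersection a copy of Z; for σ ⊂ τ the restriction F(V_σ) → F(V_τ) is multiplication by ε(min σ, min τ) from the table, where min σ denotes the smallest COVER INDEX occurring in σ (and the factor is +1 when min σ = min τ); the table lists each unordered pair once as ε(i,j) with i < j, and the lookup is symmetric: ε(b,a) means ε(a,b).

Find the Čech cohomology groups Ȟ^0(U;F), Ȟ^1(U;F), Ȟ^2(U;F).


cover nerve:
  V12={p} V13={s} V14={t} V15={q,v} V23={u} V45={r}
C dims 5,6; δ0: rk 4, SNF 1^4
Ȟ^0: (5−4)−0=1 ⇒ Z
Ȟ^1: (6−0)−4=2 ⇒ Z^2
Ȟ^2: (0−0)−0=0 ⇒ 0

Ȟ^0(U;F) ≅ Z; Ȟ^1(U;F) ≅ Z^2; Ȟ^2(U;F) ≅ 0


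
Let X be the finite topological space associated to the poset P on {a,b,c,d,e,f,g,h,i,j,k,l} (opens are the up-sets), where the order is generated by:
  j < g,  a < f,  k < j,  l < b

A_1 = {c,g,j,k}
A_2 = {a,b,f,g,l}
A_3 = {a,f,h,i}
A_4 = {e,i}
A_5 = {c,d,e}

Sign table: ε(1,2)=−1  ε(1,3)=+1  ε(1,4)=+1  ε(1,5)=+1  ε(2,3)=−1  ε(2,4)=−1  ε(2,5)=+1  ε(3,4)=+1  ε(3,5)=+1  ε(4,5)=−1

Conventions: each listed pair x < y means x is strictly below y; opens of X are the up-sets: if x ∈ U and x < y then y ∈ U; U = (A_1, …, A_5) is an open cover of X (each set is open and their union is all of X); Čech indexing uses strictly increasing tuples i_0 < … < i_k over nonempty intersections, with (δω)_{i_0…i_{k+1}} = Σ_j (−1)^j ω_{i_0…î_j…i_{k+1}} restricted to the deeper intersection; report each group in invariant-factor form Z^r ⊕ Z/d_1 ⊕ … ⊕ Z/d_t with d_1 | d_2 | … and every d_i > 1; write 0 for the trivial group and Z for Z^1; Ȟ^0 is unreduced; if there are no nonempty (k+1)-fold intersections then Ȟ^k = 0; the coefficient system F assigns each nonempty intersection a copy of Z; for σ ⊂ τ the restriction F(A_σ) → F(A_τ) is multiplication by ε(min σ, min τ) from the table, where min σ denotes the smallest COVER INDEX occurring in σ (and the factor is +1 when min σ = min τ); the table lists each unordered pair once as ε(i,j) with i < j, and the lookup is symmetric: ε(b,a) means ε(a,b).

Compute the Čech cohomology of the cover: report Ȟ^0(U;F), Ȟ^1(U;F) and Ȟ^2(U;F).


Ȟ^0(U;F) ≅ 0; Ȟ^1(U;F) ≅ Z/2; Ȟ^2(U;F) ≅ 0

nerve of the cover:
  A12={g} A15={c} A23={a,f} A34={i} A45={e}
C dims 5,5; δ0: rk 5, SNF 1^4·2
Ȟ^0 = (5 − 5) − 0 = 0, so Ȟ^0 ≅ 0
Ȟ^1 = (5 − 0) − 5 = 0 plus torsion [2], so Ȟ^1 ≅ Z/2
Ȟ^2 = (0 − 0) − 0 = 0, so Ȟ^2 ≅ 0


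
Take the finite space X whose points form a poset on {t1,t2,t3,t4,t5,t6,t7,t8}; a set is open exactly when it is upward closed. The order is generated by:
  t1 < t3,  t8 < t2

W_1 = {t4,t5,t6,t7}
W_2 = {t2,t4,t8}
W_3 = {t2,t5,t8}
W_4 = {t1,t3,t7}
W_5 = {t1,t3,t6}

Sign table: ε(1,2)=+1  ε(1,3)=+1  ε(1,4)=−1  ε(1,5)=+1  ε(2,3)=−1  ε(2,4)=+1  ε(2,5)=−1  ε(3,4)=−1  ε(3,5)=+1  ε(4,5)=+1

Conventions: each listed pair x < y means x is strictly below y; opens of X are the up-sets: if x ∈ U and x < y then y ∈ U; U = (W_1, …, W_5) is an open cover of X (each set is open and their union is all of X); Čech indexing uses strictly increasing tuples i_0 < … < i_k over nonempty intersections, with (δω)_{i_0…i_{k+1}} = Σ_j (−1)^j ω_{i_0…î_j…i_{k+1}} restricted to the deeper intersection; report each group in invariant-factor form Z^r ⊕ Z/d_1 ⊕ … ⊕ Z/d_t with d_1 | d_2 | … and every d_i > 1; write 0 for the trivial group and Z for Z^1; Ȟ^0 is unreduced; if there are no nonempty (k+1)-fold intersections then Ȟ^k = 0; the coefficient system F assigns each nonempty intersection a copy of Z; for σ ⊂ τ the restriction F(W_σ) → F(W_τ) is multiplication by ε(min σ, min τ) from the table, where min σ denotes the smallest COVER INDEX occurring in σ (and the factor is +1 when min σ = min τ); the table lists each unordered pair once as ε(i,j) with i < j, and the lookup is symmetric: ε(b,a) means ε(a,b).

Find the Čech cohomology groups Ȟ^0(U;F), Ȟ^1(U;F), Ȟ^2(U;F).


Ȟ^0(U;F) ≅ 0, Ȟ^1(U;F) ≅ Z ⊕ Z/2 and Ȟ^2(U;F) ≅ 0

cover nerve:
  W12={t4} W13={t5} W14={t7} W15={t6} W23={t2,t8} W45={t1,t3}
C dims 5,6; δ0: rk 5, SNF 1^4·2
Ȟ^0: (5−5)−0=0 ⇒ 0
Ȟ^1: (6−0)−5=1 plus torsion [2] ⇒ Z ⊕ Z/2
Ȟ^2: (0−0)−0=0 ⇒ 0
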